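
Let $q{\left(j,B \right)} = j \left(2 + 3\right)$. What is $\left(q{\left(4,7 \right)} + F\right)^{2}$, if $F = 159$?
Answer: $32041$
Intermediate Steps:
$q{\left(j,B \right)} = 5 j$ ($q{\left(j,B \right)} = j 5 = 5 j$)
$\left(q{\left(4,7 \right)} + F\right)^{2} = \left(5 \cdot 4 + 159\right)^{2} = \left(20 + 159\right)^{2} = 179^{2} = 32041$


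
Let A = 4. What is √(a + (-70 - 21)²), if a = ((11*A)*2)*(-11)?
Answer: √7313 ≈ 85.516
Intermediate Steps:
a = -968 (a = ((11*4)*2)*(-11) = (44*2)*(-11) = 88*(-11) = -968)
√(a + (-70 - 21)²) = √(-968 + (-70 - 21)²) = √(-968 + (-91)²) = √(-968 + 8281) = √7313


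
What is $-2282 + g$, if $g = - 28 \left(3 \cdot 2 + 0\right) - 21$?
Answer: $-2471$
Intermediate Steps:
$g = -189$ ($g = - 28 \left(6 + 0\right) - 21 = \left(-28\right) 6 - 21 = -168 - 21 = -189$)
$-2282 + g = -2282 - 189 = -2471$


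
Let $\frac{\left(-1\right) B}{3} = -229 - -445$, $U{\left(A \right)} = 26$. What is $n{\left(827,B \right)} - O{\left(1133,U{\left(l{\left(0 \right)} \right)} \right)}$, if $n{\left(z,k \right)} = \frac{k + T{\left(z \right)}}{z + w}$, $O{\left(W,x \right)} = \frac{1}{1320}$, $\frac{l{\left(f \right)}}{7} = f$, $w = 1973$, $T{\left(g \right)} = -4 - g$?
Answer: $- \frac{48877}{92400} \approx -0.52897$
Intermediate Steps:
$l{\left(f \right)} = 7 f$
$O{\left(W,x \right)} = \frac{1}{1320}$
$B = -648$ ($B = - 3 \left(-229 - -445\right) = - 3 \left(-229 + 445\right) = \left(-3\right) 216 = -648$)
$n{\left(z,k \right)} = \frac{-4 + k - z}{1973 + z}$ ($n{\left(z,k \right)} = \frac{k - \left(4 + z\right)}{z + 1973} = \frac{-4 + k - z}{1973 + z}$)
$n{\left(827,B \right)} - O{\left(1133,U{\left(l{\left(0 \right)} \right)} \right)} = \frac{-4 - 648 - 827}{1973 + 827} - \frac{1}{1320} = \frac{-4 - 648 - 827}{2800} - \frac{1}{1320} = \frac{1}{2800} \left(-1479\right) - \frac{1}{1320} = - \frac{1479}{2800} - \frac{1}{1320} = - \frac{48877}{92400}$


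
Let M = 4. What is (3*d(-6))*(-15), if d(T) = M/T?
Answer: 30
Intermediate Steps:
d(T) = 4/T
(3*d(-6))*(-15) = (3*(4/(-6)))*(-15) = (3*(4*(-⅙)))*(-15) = (3*(-⅔))*(-15) = -2*(-15) = 30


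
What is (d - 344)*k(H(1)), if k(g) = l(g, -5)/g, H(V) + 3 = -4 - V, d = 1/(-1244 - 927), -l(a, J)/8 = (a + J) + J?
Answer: 13442850/2171 ≈ 6192.0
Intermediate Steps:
l(a, J) = -16*J - 8*a (l(a, J) = -8*((a + J) + J) = -8*((J + a) + J) = -8*(a + 2*J) = -16*J - 8*a)
d = -1/2171 (d = 1/(-2171) = -1/2171 ≈ -0.00046062)
H(V) = -7 - V (H(V) = -3 + (-4 - V) = -7 - V)
k(g) = (80 - 8*g)/g (k(g) = (-16*(-5) - 8*g)/g = (80 - 8*g)/g)
(d - 344)*k(H(1)) = (-1/2171 - 344)*(-8 + 80/(-7 - 1*1)) = -746825*(-8 + 80/(-7 - 1))/2171 = -746825*(-8 + 80/(-8))/2171 = -746825*(-8 + 80*(-⅛))/2171 = -746825*(-8 - 10)/2171 = -746825/2171*(-18) = 13442850/2171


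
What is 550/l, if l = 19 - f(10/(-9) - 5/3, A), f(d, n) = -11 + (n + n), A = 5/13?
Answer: 715/38 ≈ 18.816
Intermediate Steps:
A = 5/13 (A = 5*(1/13) = 5/13 ≈ 0.38462)
f(d, n) = -11 + 2*n
l = 380/13 (l = 19 - (-11 + 2*(5/13)) = 19 - (-11 + 10/13) = 19 - 1*(-133/13) = 19 + 133/13 = 380/13 ≈ 29.231)
550/l = 550/(380/13) = 550*(13/380) = 715/38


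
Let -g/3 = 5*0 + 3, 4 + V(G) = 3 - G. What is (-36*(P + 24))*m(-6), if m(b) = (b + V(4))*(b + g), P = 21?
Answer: -267300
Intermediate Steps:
V(G) = -1 - G (V(G) = -4 + (3 - G) = -1 - G)
g = -9 (g = -3*(5*0 + 3) = -3*(0 + 3) = -3*3 = -9)
m(b) = (-9 + b)*(-5 + b) (m(b) = (b + (-1 - 1*4))*(b - 9) = (b + (-1 - 4))*(-9 + b) = (b - 5)*(-9 + b) = (-5 + b)*(-9 + b) = (-9 + b)*(-5 + b))
(-36*(P + 24))*m(-6) = (-36*(21 + 24))*(45 + (-6)² - 14*(-6)) = (-36*45)*(45 + 36 + 84) = -1620*165 = -267300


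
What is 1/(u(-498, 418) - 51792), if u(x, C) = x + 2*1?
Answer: -1/52288 ≈ -1.9125e-5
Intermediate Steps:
u(x, C) = 2 + x (u(x, C) = x + 2 = 2 + x)
1/(u(-498, 418) - 51792) = 1/((2 - 498) - 51792) = 1/(-496 - 51792) = 1/(-52288) = -1/52288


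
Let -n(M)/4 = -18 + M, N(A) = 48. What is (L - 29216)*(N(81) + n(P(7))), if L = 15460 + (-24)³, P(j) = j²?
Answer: 2096080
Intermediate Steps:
L = 1636 (L = 15460 - 13824 = 1636)
n(M) = 72 - 4*M (n(M) = -4*(-18 + M) = 72 - 4*M)
(L - 29216)*(N(81) + n(P(7))) = (1636 - 29216)*(48 + (72 - 4*7²)) = -27580*(48 + (72 - 4*49)) = -27580*(48 + (72 - 196)) = -27580*(48 - 124) = -27580*(-76) = 2096080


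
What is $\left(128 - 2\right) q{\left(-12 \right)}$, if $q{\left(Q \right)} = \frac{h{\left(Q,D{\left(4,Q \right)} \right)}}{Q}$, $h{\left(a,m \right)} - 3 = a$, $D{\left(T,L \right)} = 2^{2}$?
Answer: $\frac{189}{2} \approx 94.5$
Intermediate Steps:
$D{\left(T,L \right)} = 4$
$h{\left(a,m \right)} = 3 + a$
$q{\left(Q \right)} = \frac{3 + Q}{Q}$
$\left(128 - 2\right) q{\left(-12 \right)} = \left(128 - 2\right) \frac{3 - 12}{-12} = 126 \left(\left(- \frac{1}{12}\right) \left(-9\right)\right) = 126 \cdot \frac{3}{4} = \frac{189}{2}$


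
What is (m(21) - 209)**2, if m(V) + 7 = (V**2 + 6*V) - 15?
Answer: 112896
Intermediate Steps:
m(V) = -22 + V**2 + 6*V (m(V) = -7 + ((V**2 + 6*V) - 15) = -7 + (-15 + V**2 + 6*V) = -22 + V**2 + 6*V)
(m(21) - 209)**2 = ((-22 + 21**2 + 6*21) - 209)**2 = ((-22 + 441 + 126) - 209)**2 = (545 - 209)**2 = 336**2 = 112896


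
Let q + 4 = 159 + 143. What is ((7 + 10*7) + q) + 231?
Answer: 606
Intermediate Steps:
q = 298 (q = -4 + (159 + 143) = -4 + 302 = 298)
((7 + 10*7) + q) + 231 = ((7 + 10*7) + 298) + 231 = ((7 + 70) + 298) + 231 = (77 + 298) + 231 = 375 + 231 = 606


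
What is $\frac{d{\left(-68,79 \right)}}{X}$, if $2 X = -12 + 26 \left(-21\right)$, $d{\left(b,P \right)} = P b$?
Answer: $\frac{5372}{279} \approx 19.254$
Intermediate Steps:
$X = -279$ ($X = \frac{-12 + 26 \left(-21\right)}{2} = \frac{-12 - 546}{2} = \frac{1}{2} \left(-558\right) = -279$)
$\frac{d{\left(-68,79 \right)}}{X} = \frac{79 \left(-68\right)}{-279} = \left(-5372\right) \left(- \frac{1}{279}\right) = \frac{5372}{279}$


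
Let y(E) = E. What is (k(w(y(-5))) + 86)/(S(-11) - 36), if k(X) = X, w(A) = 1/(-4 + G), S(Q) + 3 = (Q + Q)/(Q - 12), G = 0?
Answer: -1127/500 ≈ -2.2540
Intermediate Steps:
S(Q) = -3 + 2*Q/(-12 + Q) (S(Q) = -3 + (Q + Q)/(Q - 12) = -3 + (2*Q)/(-12 + Q) = -3 + 2*Q/(-12 + Q))
w(A) = -¼ (w(A) = 1/(-4 + 0) = 1/(-4) = -¼)
(k(w(y(-5))) + 86)/(S(-11) - 36) = (-¼ + 86)/((36 - 1*(-11))/(-12 - 11) - 36) = (343/4)/((36 + 11)/(-23) - 36) = (343/4)/(-1/23*47 - 36) = (343/4)/(-47/23 - 36) = (343/4)/(-875/23) = -23/875*343/4 = -1127/500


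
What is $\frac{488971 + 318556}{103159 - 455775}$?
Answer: $- \frac{807527}{352616} \approx -2.2901$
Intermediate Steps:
$\frac{488971 + 318556}{103159 - 455775} = \frac{807527}{-352616} = 807527 \left(- \frac{1}{352616}\right) = - \frac{807527}{352616}$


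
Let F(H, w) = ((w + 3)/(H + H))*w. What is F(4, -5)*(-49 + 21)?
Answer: -35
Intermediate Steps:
F(H, w) = w*(3 + w)/(2*H) (F(H, w) = ((3 + w)/((2*H)))*w = ((3 + w)*(1/(2*H)))*w = ((3 + w)/(2*H))*w = w*(3 + w)/(2*H))
F(4, -5)*(-49 + 21) = ((½)*(-5)*(3 - 5)/4)*(-49 + 21) = ((½)*(-5)*(¼)*(-2))*(-28) = (5/4)*(-28) = -35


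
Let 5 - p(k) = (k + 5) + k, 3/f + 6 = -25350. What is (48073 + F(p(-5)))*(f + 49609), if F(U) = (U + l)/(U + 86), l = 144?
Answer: 322519263839709/135232 ≈ 2.3849e+9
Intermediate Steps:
f = -1/8452 (f = 3/(-6 - 25350) = 3/(-25356) = 3*(-1/25356) = -1/8452 ≈ -0.00011832)
p(k) = -2*k (p(k) = 5 - ((k + 5) + k) = 5 - ((5 + k) + k) = 5 - (5 + 2*k) = 5 + (-5 - 2*k) = -2*k)
F(U) = (144 + U)/(86 + U) (F(U) = (U + 144)/(U + 86) = (144 + U)/(86 + U))
(48073 + F(p(-5)))*(f + 49609) = (48073 + (144 - 2*(-5))/(86 - 2*(-5)))*(-1/8452 + 49609) = (48073 + (144 + 10)/(86 + 10))*(419295267/8452) = (48073 + 154/96)*(419295267/8452) = (48073 + (1/96)*154)*(419295267/8452) = (48073 + 77/48)*(419295267/8452) = (2307581/48)*(419295267/8452) = 322519263839709/135232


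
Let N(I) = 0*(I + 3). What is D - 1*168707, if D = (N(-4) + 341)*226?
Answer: -91641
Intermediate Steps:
N(I) = 0 (N(I) = 0*(3 + I) = 0)
D = 77066 (D = (0 + 341)*226 = 341*226 = 77066)
D - 1*168707 = 77066 - 1*168707 = 77066 - 168707 = -91641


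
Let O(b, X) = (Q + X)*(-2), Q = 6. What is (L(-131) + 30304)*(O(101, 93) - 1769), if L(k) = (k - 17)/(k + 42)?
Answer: -5305400268/89 ≈ -5.9611e+7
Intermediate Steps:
O(b, X) = -12 - 2*X (O(b, X) = (6 + X)*(-2) = -12 - 2*X)
L(k) = (-17 + k)/(42 + k)
(L(-131) + 30304)*(O(101, 93) - 1769) = ((-17 - 131)/(42 - 131) + 30304)*((-12 - 2*93) - 1769) = (-148/(-89) + 30304)*((-12 - 186) - 1769) = (-1/89*(-148) + 30304)*(-198 - 1769) = (148/89 + 30304)*(-1967) = (2697204/89)*(-1967) = -5305400268/89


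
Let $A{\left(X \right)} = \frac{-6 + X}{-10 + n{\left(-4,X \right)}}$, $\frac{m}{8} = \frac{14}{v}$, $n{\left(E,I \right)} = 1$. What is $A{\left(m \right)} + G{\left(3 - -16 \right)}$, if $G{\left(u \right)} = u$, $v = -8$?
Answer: $\frac{191}{9} \approx 21.222$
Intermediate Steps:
$m = -14$ ($m = 8 \frac{14}{-8} = 8 \cdot 14 \left(- \frac{1}{8}\right) = 8 \left(- \frac{7}{4}\right) = -14$)
$A{\left(X \right)} = \frac{2}{3} - \frac{X}{9}$ ($A{\left(X \right)} = \frac{-6 + X}{-10 + 1} = \frac{-6 + X}{-9} = \left(-6 + X\right) \left(- \frac{1}{9}\right) = \frac{2}{3} - \frac{X}{9}$)
$A{\left(m \right)} + G{\left(3 - -16 \right)} = \left(\frac{2}{3} - - \frac{14}{9}\right) + \left(3 - -16\right) = \left(\frac{2}{3} + \frac{14}{9}\right) + \left(3 + 16\right) = \frac{20}{9} + 19 = \frac{191}{9}$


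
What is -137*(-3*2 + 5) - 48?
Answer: 89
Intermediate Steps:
-137*(-3*2 + 5) - 48 = -137*(-6 + 5) - 48 = -137*(-1) - 48 = 137 - 48 = 89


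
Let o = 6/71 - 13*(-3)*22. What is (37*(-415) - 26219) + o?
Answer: -2890830/71 ≈ -40716.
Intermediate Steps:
o = 60924/71 (o = 6*(1/71) + 39*22 = 6/71 + 858 = 60924/71 ≈ 858.08)
(37*(-415) - 26219) + o = (37*(-415) - 26219) + 60924/71 = (-15355 - 26219) + 60924/71 = -41574 + 60924/71 = -2890830/71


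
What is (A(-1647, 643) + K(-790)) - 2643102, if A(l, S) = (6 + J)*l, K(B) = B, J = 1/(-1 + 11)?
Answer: -26539387/10 ≈ -2.6539e+6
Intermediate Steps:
J = 1/10 ≈ 0.10000
A(l, S) = 61*l/10 (A(l, S) = (6 + 1/10)*l = 61*l/10)
(A(-1647, 643) + K(-790)) - 2643102 = ((61/10)*(-1647) - 790) - 2643102 = (-100467/10 - 790) - 2643102 = -108367/10 - 2643102 = -26539387/10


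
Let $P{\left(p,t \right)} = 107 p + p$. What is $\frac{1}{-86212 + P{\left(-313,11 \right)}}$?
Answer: $- \frac{1}{120016} \approx -8.3322 \cdot 10^{-6}$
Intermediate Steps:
$P{\left(p,t \right)} = 108 p$
$\frac{1}{-86212 + P{\left(-313,11 \right)}} = \frac{1}{-86212 + 108 \left(-313\right)} = \frac{1}{-86212 - 33804} = \frac{1}{-120016} = - \frac{1}{120016}$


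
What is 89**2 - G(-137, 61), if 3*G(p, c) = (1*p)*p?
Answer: 4994/3 ≈ 1664.7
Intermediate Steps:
G(p, c) = p**2/3 (G(p, c) = ((1*p)*p)/3 = (p*p)/3 = p**2/3)
89**2 - G(-137, 61) = 89**2 - (-137)**2/3 = 7921 - 18769/3 = 4994/3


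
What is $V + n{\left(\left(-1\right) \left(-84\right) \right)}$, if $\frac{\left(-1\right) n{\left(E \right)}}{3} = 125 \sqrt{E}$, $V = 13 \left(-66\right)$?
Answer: $-858 - 750 \sqrt{21} \approx -4294.9$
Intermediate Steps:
$V = -858$
$n{\left(E \right)} = - 375 \sqrt{E}$ ($n{\left(E \right)} = - 3 \cdot 125 \sqrt{E} = - 375 \sqrt{E}$)
$V + n{\left(\left(-1\right) \left(-84\right) \right)} = -858 - 375 \sqrt{\left(-1\right) \left(-84\right)} = -858 - 375 \sqrt{84} = -858 - 375 \cdot 2 \sqrt{21} = -858 - 750 \sqrt{21}$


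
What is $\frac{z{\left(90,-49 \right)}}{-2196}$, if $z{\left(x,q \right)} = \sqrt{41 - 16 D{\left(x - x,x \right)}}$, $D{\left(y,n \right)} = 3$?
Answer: $- \frac{i \sqrt{7}}{2196} \approx - 0.0012048 i$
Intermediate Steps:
$z{\left(x,q \right)} = i \sqrt{7}$ ($z{\left(x,q \right)} = \sqrt{41 - 48} = \sqrt{-7} = i \sqrt{7}$)
$\frac{z{\left(90,-49 \right)}}{-2196} = \frac{i \sqrt{7}}{-2196} = i \sqrt{7} \left(- \frac{1}{2196}\right) = - \frac{i \sqrt{7}}{2196}$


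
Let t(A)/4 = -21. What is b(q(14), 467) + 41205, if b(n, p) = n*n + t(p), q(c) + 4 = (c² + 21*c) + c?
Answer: 291121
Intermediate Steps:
t(A) = -84 (t(A) = 4*(-21) = -84)
q(c) = -4 + c² + 22*c (q(c) = -4 + ((c² + 21*c) + c) = -4 + (c² + 22*c) = -4 + c² + 22*c)
b(n, p) = -84 + n² (b(n, p) = n*n - 84 = n² - 84 = -84 + n²)
b(q(14), 467) + 41205 = (-84 + (-4 + 14² + 22*14)²) + 41205 = (-84 + (-4 + 196 + 308)²) + 41205 = (-84 + 500²) + 41205 = (-84 + 250000) + 41205 = 249916 + 41205 = 291121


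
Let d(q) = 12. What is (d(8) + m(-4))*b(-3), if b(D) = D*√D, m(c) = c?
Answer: -24*I*√3 ≈ -41.569*I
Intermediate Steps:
b(D) = D^(3/2)
(d(8) + m(-4))*b(-3) = (12 - 4)*(-3)^(3/2) = 8*(-3*I*√3) = -24*I*√3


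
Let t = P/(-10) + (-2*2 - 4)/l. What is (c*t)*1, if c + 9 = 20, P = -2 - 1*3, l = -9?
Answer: 275/18 ≈ 15.278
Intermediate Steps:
P = -5 (P = -2 - 3 = -5)
c = 11 (c = -9 + 20 = 11)
t = 25/18 (t = -5/(-10) + (-2*2 - 4)/(-9) = -5*(-1/10) + (-4 - 4)*(-1/9) = 1/2 - 8*(-1/9) = 1/2 + 8/9 = 25/18 ≈ 1.3889)
(c*t)*1 = (11*(25/18))*1 = (275/18)*1 = 275/18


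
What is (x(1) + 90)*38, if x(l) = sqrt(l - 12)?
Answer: 3420 + 38*I*sqrt(11) ≈ 3420.0 + 126.03*I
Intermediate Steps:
x(l) = sqrt(-12 + l)
(x(1) + 90)*38 = (sqrt(-12 + 1) + 90)*38 = (sqrt(-11) + 90)*38 = (I*sqrt(11) + 90)*38 = (90 + I*sqrt(11))*38 = 3420 + 38*I*sqrt(11)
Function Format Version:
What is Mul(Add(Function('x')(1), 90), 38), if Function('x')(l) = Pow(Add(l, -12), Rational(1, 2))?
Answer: Add(3420, Mul(38, I, Pow(11, Rational(1, 2)))) ≈ Add(3420.0, Mul(126.03, I))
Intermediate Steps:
Function('x')(l) = Pow(Add(-12, l), Rational(1, 2))
Mul(Add(Function('x')(1), 90), 38) = Mul(Add(Pow(Add(-12, 1), Rational(1, 2)), 90), 38) = Mul(Add(Pow(-11, Rational(1, 2)), 90), 38) = Mul(Add(Mul(I, Pow(11, Rational(1, 2))), 90), 38) = Mul(Add(90, Mul(I, Pow(11, Rational(1, 2)))), 38) = Add(3420, Mul(38, I, Pow(11, Rational(1, 2))))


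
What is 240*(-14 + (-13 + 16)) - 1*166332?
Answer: -168972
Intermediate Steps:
240*(-14 + (-13 + 16)) - 1*166332 = 240*(-14 + 3) - 166332 = 240*(-11) - 166332 = -2640 - 166332 = -168972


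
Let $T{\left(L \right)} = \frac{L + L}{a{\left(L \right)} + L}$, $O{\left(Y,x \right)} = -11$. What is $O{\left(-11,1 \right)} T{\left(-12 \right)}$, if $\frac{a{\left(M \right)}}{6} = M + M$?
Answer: $- \frac{22}{13} \approx -1.6923$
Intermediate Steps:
$a{\left(M \right)} = 12 M$ ($a{\left(M \right)} = 6 \left(M + M\right) = 6 \cdot 2 M = 12 M$)
$T{\left(L \right)} = \frac{2}{13}$ ($T{\left(L \right)} = \frac{L + L}{12 L + L} = \frac{2 L}{13 L} = 2 L \frac{1}{13 L} = \frac{2}{13}$)
$O{\left(-11,1 \right)} T{\left(-12 \right)} = \left(-11\right) \frac{2}{13} = - \frac{22}{13}$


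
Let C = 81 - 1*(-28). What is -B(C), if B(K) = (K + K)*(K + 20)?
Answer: -28122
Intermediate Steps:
C = 109 (C = 81 + 28 = 109)
B(K) = 2*K*(20 + K) (B(K) = (2*K)*(20 + K) = 2*K*(20 + K))
-B(C) = -2*109*(20 + 109) = -2*109*129 = -1*28122 = -28122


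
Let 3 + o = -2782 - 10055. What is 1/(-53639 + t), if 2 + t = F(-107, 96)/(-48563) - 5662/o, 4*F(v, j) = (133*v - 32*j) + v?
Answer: -311774460/16723728383957 ≈ -1.8643e-5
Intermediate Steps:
F(v, j) = -8*j + 67*v/2 (F(v, j) = ((133*v - 32*j) + v)/4 = ((-32*j + 133*v) + v)/4 = (-32*j + 134*v)/4 = -8*j + 67*v/2)
o = -12840 (o = -3 + (-2782 - 10055) = -3 - 12837 = -12840)
t = -458124017/311774460 (t = -2 + ((-8*96 + (67/2)*(-107))/(-48563) - 5662/(-12840)) = -2 + ((-768 - 7169/2)*(-1/48563) - 5662*(-1/12840)) = -2 + (-8705/2*(-1/48563) + 2831/6420) = -2 + (8705/97126 + 2831/6420) = -2 + 165424903/311774460 = -458124017/311774460 ≈ -1.4694)
1/(-53639 + t) = 1/(-53639 - 458124017/311774460) = 1/(-16723728383957/311774460) = -311774460/16723728383957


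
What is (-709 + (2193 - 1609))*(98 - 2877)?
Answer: 347375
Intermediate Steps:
(-709 + (2193 - 1609))*(98 - 2877) = (-709 + 584)*(-2779) = -125*(-2779) = 347375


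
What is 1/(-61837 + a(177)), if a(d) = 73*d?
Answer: -1/48916 ≈ -2.0443e-5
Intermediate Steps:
1/(-61837 + a(177)) = 1/(-61837 + 73*177) = 1/(-61837 + 12921) = 1/(-48916) = -1/48916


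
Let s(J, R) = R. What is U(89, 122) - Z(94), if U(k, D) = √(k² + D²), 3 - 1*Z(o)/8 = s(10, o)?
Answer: 728 + √22805 ≈ 879.01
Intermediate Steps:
Z(o) = 24 - 8*o
U(k, D) = √(D² + k²)
U(89, 122) - Z(94) = √(122² + 89²) - (24 - 8*94) = √(14884 + 7921) - (24 - 752) = √22805 - 1*(-728) = √22805 + 728 = 728 + √22805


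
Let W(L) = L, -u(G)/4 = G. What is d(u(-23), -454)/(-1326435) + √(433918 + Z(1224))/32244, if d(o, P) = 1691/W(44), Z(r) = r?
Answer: -1691/58363140 + √435142/32244 ≈ 0.020429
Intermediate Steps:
u(G) = -4*G
d(o, P) = 1691/44
d(u(-23), -454)/(-1326435) + √(433918 + Z(1224))/32244 = (1691/44)/(-1326435) + √(433918 + 1224)/32244 = (1691/44)*(-1/1326435) + √435142*(1/32244) = -1691/58363140 + √435142/32244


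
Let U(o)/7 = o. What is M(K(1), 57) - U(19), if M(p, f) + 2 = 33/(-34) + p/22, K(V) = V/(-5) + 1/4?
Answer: -1017043/7480 ≈ -135.97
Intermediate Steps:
K(V) = ¼ - V/5 (K(V) = V*(-⅕) + 1*(¼) = -V/5 + ¼ = ¼ - V/5)
M(p, f) = -101/34 + p/22 (M(p, f) = -2 + (33/(-34) + p/22) = -2 + (33*(-1/34) + p*(1/22)) = -2 + (-33/34 + p/22) = -101/34 + p/22)
U(o) = 7*o
M(K(1), 57) - U(19) = (-101/34 + (¼ - ⅕*1)/22) - 7*19 = (-101/34 + (¼ - ⅕)/22) - 1*133 = (-101/34 + (1/22)*(1/20)) - 133 = (-101/34 + 1/440) - 133 = -22203/7480 - 133 = -1017043/7480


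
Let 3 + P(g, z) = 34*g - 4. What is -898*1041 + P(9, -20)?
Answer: -934519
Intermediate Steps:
P(g, z) = -7 + 34*g (P(g, z) = -3 + (34*g - 4) = -3 + (-4 + 34*g) = -7 + 34*g)
-898*1041 + P(9, -20) = -898*1041 + (-7 + 34*9) = -934818 + (-7 + 306) = -934818 + 299 = -934519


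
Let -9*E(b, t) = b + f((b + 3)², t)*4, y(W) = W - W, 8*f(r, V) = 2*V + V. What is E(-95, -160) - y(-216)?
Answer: 335/9 ≈ 37.222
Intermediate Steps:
f(r, V) = 3*V/8 (f(r, V) = (2*V + V)/8 = (3*V)/8 = 3*V/8)
y(W) = 0
E(b, t) = -t/6 - b/9 (E(b, t) = -(b + (3*t/8)*4)/9 = -(b + 3*t/2)/9 = -t/6 - b/9)
E(-95, -160) - y(-216) = (-⅙*(-160) - ⅑*(-95)) - 1*0 = (80/3 + 95/9) + 0 = 335/9 + 0 = 335/9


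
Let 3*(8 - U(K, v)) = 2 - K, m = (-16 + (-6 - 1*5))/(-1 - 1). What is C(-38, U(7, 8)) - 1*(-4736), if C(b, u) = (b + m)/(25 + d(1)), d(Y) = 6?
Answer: 293583/62 ≈ 4735.2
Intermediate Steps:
m = 27/2 (m = (-16 + (-6 - 5))/(-2) = (-16 - 11)*(-½) = -27*(-½) = 27/2 ≈ 13.500)
U(K, v) = 22/3 + K/3 (U(K, v) = 8 - (2 - K)/3 = 8 + (-⅔ + K/3) = 22/3 + K/3)
C(b, u) = 27/62 + b/31 (C(b, u) = (b + 27/2)/(25 + 6) = (27/2 + b)/31 = (27/2 + b)*(1/31) = 27/62 + b/31)
C(-38, U(7, 8)) - 1*(-4736) = (27/62 + (1/31)*(-38)) - 1*(-4736) = (27/62 - 38/31) + 4736 = -49/62 + 4736 = 293583/62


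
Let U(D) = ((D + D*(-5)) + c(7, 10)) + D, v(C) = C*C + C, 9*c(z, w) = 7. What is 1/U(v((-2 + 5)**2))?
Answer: -9/2423 ≈ -0.0037144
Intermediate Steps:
c(z, w) = 7/9 (c(z, w) = (1/9)*7 = 7/9)
v(C) = C + C**2 (v(C) = C**2 + C = C + C**2)
U(D) = 7/9 - 3*D (U(D) = ((D + D*(-5)) + 7/9) + D = ((D - 5*D) + 7/9) + D = (-4*D + 7/9) + D = (7/9 - 4*D) + D = 7/9 - 3*D)
1/U(v((-2 + 5)**2)) = 1/(7/9 - 3*(-2 + 5)**2*(1 + (-2 + 5)**2)) = 1/(7/9 - 3*3**2*(1 + 3**2)) = 1/(7/9 - 27*(1 + 9)) = 1/(7/9 - 27*10) = 1/(7/9 - 3*90) = 1/(7/9 - 270) = 1/(-2423/9) = -9/2423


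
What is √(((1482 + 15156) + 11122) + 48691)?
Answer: √76451 ≈ 276.50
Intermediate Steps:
√(((1482 + 15156) + 11122) + 48691) = √((16638 + 11122) + 48691) = √(27760 + 48691) = √76451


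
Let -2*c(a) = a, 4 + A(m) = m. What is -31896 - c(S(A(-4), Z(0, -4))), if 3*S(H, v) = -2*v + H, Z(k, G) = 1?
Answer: -95693/3 ≈ -31898.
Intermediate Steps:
A(m) = -4 + m
S(H, v) = -2*v/3 + H/3 (S(H, v) = (-2*v + H)/3 = (H - 2*v)/3 = -2*v/3 + H/3)
c(a) = -a/2
-31896 - c(S(A(-4), Z(0, -4))) = -31896 - (-1)*(-2/3*1 + (-4 - 4)/3)/2 = -31896 - (-1)*(-2/3 + (1/3)*(-8))/2 = -31896 - (-1)*(-2/3 - 8/3)/2 = -31896 - (-1)*(-10)/(2*3) = -31896 - 1*5/3 = -31896 - 5/3 = -95693/3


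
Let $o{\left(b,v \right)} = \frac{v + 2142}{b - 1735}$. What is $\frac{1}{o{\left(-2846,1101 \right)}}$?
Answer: $- \frac{1527}{1081} \approx -1.4126$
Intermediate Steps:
$o{\left(b,v \right)} = \frac{2142 + v}{-1735 + b}$
$\frac{1}{o{\left(-2846,1101 \right)}} = \frac{1}{\frac{1}{-1735 - 2846} \left(2142 + 1101\right)} = \frac{1}{\frac{1}{-4581} \cdot 3243} = \frac{1}{\left(- \frac{1}{4581}\right) 3243} = \frac{1}{- \frac{1081}{1527}} = - \frac{1527}{1081}$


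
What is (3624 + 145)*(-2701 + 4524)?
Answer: 6870887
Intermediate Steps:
(3624 + 145)*(-2701 + 4524) = 3769*1823 = 6870887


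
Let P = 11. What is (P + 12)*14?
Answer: 322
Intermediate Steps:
(P + 12)*14 = (11 + 12)*14 = 23*14 = 322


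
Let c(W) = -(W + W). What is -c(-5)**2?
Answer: -100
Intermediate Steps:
c(W) = -2*W
-c(-5)**2 = -(-2*(-5))**2 = -1*10**2 = -1*100 = -100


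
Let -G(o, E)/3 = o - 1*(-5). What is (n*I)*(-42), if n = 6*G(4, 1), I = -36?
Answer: -244944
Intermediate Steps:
G(o, E) = -15 - 3*o (G(o, E) = -3*(o - 1*(-5)) = -3*(o + 5) = -3*(5 + o) = -15 - 3*o)
n = -162 (n = 6*(-15 - 3*4) = 6*(-15 - 12) = 6*(-27) = -162)
(n*I)*(-42) = -162*(-36)*(-42) = 5832*(-42) = -244944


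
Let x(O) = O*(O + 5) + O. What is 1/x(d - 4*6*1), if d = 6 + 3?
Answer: 1/135 ≈ 0.0074074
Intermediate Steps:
d = 9
x(O) = O + O*(5 + O) (x(O) = O*(5 + O) + O = O + O*(5 + O))
1/x(d - 4*6*1) = 1/((9 - 4*6*1)*(6 + (9 - 4*6*1))) = 1/((9 - 24*1)*(6 + (9 - 24*1))) = 1/((9 - 24)*(6 + (9 - 24))) = 1/(-15*(6 - 15)) = 1/(-15*(-9)) = 1/135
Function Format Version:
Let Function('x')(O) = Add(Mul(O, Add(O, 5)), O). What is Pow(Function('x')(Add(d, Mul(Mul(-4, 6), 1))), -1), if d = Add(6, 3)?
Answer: Rational(1, 135) ≈ 0.0074074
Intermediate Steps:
d = 9
Function('x')(O) = Add(O, Mul(O, Add(5, O))) (Function('x')(O) = Add(Mul(O, Add(5, O)), O) = Add(O, Mul(O, Add(5, O))))
Pow(Function('x')(Add(d, Mul(Mul(-4, 6), 1))), -1) = Pow(Mul(Add(9, Mul(Mul(-4, 6), 1)), Add(6, Add(9, Mul(Mul(-4, 6), 1)))), -1) = Pow(Mul(Add(9, Mul(-24, 1)), Add(6, Add(9, Mul(-24, 1)))), -1) = Pow(Mul(Add(9, -24), Add(6, Add(9, -24))), -1) = Pow(Mul(-15, Add(6, -15)), -1) = Pow(Mul(-15, -9), -1) = Pow(135, -1) = Rational(1, 135)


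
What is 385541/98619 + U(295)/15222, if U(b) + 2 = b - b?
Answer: 978084644/250196403 ≈ 3.9093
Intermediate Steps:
U(b) = -2 (U(b) = -2 + (b - b) = -2 + 0 = -2)
385541/98619 + U(295)/15222 = 385541/98619 - 2/15222 = 385541*(1/98619) - 2*1/15222 = 385541/98619 - 1/7611 = 978084644/250196403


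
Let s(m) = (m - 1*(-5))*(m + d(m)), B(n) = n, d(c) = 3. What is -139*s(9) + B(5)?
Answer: -23347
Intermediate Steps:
s(m) = (3 + m)*(5 + m) (s(m) = (m - 1*(-5))*(m + 3) = (m + 5)*(3 + m) = (5 + m)*(3 + m) = (3 + m)*(5 + m))
-139*s(9) + B(5) = -139*(15 + 9**2 + 8*9) + 5 = -139*(15 + 81 + 72) + 5 = -139*168 + 5 = -23352 + 5 = -23347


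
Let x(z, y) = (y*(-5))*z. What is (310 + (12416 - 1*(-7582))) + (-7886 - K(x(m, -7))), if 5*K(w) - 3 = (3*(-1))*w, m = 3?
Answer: 62422/5 ≈ 12484.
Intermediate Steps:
x(z, y) = -5*y*z (x(z, y) = (-5*y)*z = -5*y*z)
K(w) = 3/5 - 3*w/5 (K(w) = 3/5 + ((3*(-1))*w)/5 = 3/5 + (-3*w)/5 = 3/5 - 3*w/5)
(310 + (12416 - 1*(-7582))) + (-7886 - K(x(m, -7))) = (310 + (12416 - 1*(-7582))) + (-7886 - (3/5 - (-3)*(-7)*3)) = (310 + (12416 + 7582)) + (-7886 - (3/5 - 3/5*105)) = (310 + 19998) + (-7886 - (3/5 - 63)) = 20308 + (-7886 - 1*(-312/5)) = 20308 + (-7886 + 312/5) = 20308 - 39118/5 = 62422/5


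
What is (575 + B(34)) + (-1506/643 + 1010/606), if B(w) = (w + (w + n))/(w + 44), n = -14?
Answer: 14419697/25077 ≈ 575.02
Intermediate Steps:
B(w) = (-14 + 2*w)/(44 + w) (B(w) = (w + (w - 14))/(w + 44) = (w + (-14 + w))/(44 + w) = (-14 + 2*w)/(44 + w))
(575 + B(34)) + (-1506/643 + 1010/606) = (575 + 2*(-7 + 34)/(44 + 34)) + (-1506/643 + 1010/606) = (575 + 2*27/78) + (-1506*1/643 + 1010*(1/606)) = (575 + 2*(1/78)*27) + (-1506/643 + 5/3) = (575 + 9/13) - 1303/1929 = 7484/13 - 1303/1929 = 14419697/25077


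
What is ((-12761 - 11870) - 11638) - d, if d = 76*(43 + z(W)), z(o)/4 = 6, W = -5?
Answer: -41361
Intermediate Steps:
z(o) = 24 (z(o) = 4*6 = 24)
d = 5092 (d = 76*(43 + 24) = 76*67 = 5092)
((-12761 - 11870) - 11638) - d = ((-12761 - 11870) - 11638) - 1*5092 = (-24631 - 11638) - 5092 = -36269 - 5092 = -41361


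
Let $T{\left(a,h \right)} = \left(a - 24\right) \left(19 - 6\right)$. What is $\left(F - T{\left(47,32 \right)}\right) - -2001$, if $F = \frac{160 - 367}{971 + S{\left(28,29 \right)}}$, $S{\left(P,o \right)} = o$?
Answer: $\frac{1701793}{1000} \approx 1701.8$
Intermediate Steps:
$T{\left(a,h \right)} = -312 + 13 a$ ($T{\left(a,h \right)} = \left(-24 + a\right) 13 = -312 + 13 a$)
$F = - \frac{207}{1000}$ ($F = \frac{160 - 367}{971 + 29} = - \frac{207}{1000} \approx -0.207$)
$\left(F - T{\left(47,32 \right)}\right) - -2001 = \left(- \frac{207}{1000} - \left(-312 + 13 \cdot 47\right)\right) - -2001 = \left(- \frac{207}{1000} - \left(-312 + 611\right)\right) + 2001 = \left(- \frac{207}{1000} - 299\right) + 2001 = - \frac{299207}{1000} + 2001 = \frac{1701793}{1000}$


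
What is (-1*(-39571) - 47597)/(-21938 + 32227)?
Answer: -8026/10289 ≈ -0.78006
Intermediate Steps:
(-1*(-39571) - 47597)/(-21938 + 32227) = (39571 - 47597)/10289 = -8026*1/10289 = -8026/10289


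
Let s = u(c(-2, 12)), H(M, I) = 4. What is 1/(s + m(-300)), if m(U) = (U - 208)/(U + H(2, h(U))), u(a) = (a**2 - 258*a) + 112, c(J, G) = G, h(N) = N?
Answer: -74/210033 ≈ -0.00035233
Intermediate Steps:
u(a) = 112 + a**2 - 258*a
s = -2840 (s = 112 + 12**2 - 258*12 = 112 + 144 - 3096 = -2840)
m(U) = (-208 + U)/(4 + U) (m(U) = (U - 208)/(U + 4) = (-208 + U)/(4 + U))
1/(s + m(-300)) = 1/(-2840 + (-208 - 300)/(4 - 300)) = 1/(-2840 - 508/(-296)) = 1/(-2840 - 1/296*(-508)) = 1/(-2840 + 127/74) = 1/(-210033/74) = -74/210033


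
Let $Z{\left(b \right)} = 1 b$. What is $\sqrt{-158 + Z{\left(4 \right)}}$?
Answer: $i \sqrt{154} \approx 12.41 i$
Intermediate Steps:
$Z{\left(b \right)} = b$
$\sqrt{-158 + Z{\left(4 \right)}} = \sqrt{-158 + 4} = \sqrt{-154} = i \sqrt{154}$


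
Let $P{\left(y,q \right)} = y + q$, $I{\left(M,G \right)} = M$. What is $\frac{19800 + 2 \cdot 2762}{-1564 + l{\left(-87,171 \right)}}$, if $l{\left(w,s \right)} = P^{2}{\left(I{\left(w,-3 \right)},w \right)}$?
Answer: $\frac{6331}{7178} \approx 0.882$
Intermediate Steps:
$P{\left(y,q \right)} = q + y$
$l{\left(w,s \right)} = 4 w^{2}$ ($l{\left(w,s \right)} = \left(w + w\right)^{2} = \left(2 w\right)^{2} = 4 w^{2}$)
$\frac{19800 + 2 \cdot 2762}{-1564 + l{\left(-87,171 \right)}} = \frac{19800 + 2 \cdot 2762}{-1564 + 4 \left(-87\right)^{2}} = \frac{19800 + 5524}{-1564 + 4 \cdot 7569} = \frac{25324}{-1564 + 30276} = \frac{25324}{28712} = 25324 \cdot \frac{1}{28712} = \frac{6331}{7178}$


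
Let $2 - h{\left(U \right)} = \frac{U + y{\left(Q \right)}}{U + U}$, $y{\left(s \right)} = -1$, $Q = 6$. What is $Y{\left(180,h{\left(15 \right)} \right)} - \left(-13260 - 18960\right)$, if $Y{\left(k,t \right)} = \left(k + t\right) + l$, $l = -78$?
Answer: $\frac{484853}{15} \approx 32324.0$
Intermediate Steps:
$h{\left(U \right)} = 2 - \frac{-1 + U}{2 U}$ ($h{\left(U \right)} = 2 - \frac{U - 1}{U + U} = 2 - \frac{-1 + U}{2 U}$)
$Y{\left(k,t \right)} = -78 + k + t$ ($Y{\left(k,t \right)} = \left(k + t\right) - 78 = -78 + k + t$)
$Y{\left(180,h{\left(15 \right)} \right)} - \left(-13260 - 18960\right) = \left(-78 + 180 + \frac{1 + 3 \cdot 15}{2 \cdot 15}\right) - \left(-13260 - 18960\right) = \left(-78 + 180 + \frac{1}{2} \cdot \frac{1}{15} \left(1 + 45\right)\right) - \left(-13260 - 18960\right) = \left(-78 + 180 + \frac{1}{2} \cdot \frac{1}{15} \cdot 46\right) - -32220 = \left(-78 + 180 + \frac{23}{15}\right) + 32220 = \frac{1553}{15} + 32220 = \frac{484853}{15}$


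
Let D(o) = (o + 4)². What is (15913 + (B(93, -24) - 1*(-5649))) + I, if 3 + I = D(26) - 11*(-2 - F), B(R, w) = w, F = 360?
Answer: 26417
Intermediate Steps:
D(o) = (4 + o)²
I = 4879 (I = -3 + ((4 + 26)² - 11*(-2 - 1*360)) = -3 + (30² - 11*(-2 - 360)) = -3 + (900 - 11*(-362)) = -3 + (900 + 3982) = -3 + 4882 = 4879)
(15913 + (B(93, -24) - 1*(-5649))) + I = (15913 + (-24 - 1*(-5649))) + 4879 = (15913 + (-24 + 5649)) + 4879 = (15913 + 5625) + 4879 = 21538 + 4879 = 26417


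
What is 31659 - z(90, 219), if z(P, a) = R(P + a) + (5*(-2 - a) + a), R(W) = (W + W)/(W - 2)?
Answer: 9990697/307 ≈ 32543.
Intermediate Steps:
R(W) = 2*W/(-2 + W) (R(W) = (2*W)/(-2 + W) = 2*W/(-2 + W))
z(P, a) = -10 - 4*a + 2*(P + a)/(-2 + P + a) (z(P, a) = 2*(P + a)/(-2 + (P + a)) + (5*(-2 - a) + a) = 2*(P + a)/(-2 + P + a) + ((-10 - 5*a) + a) = 2*(P + a)/(-2 + P + a) + (-10 - 4*a) = -10 - 4*a + 2*(P + a)/(-2 + P + a))
31659 - z(90, 219) = 31659 - 4*(5 - 1*219² - 2*90 - 1*90*219)/(-2 + 90 + 219) = 31659 - 4*(5 - 1*47961 - 180 - 19710)/307 = 31659 - 4*(5 - 47961 - 180 - 19710)/307 = 31659 - 4*(-67846)/307 = 31659 - 1*(-271384/307) = 31659 + 271384/307 = 9990697/307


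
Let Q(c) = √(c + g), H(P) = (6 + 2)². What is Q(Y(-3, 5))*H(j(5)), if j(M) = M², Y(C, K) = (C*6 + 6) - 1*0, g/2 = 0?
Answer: 128*I*√3 ≈ 221.7*I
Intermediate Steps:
g = 0 (g = 2*0 = 0)
Y(C, K) = 6 + 6*C (Y(C, K) = (6*C + 6) + 0 = (6 + 6*C) + 0 = 6 + 6*C)
H(P) = 64 (H(P) = 8² = 64)
Q(c) = √c (Q(c) = √(c + 0) = √c)
Q(Y(-3, 5))*H(j(5)) = √(6 + 6*(-3))*64 = √(6 - 18)*64 = √(-12)*64 = (2*I*√3)*64 = 128*I*√3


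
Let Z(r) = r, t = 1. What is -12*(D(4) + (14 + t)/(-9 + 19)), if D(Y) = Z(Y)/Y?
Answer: -30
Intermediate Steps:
D(Y) = 1 (D(Y) = Y/Y = 1)
-12*(D(4) + (14 + t)/(-9 + 19)) = -12*(1 + (14 + 1)/(-9 + 19)) = -12*(1 + 15/10) = -12*(1 + 15*(⅒)) = -12*(1 + 3/2) = -12*5/2 = -30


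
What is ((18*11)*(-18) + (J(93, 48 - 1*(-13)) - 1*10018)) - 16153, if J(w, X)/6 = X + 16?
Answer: -29273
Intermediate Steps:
J(w, X) = 96 + 6*X (J(w, X) = 6*(X + 16) = 6*(16 + X) = 96 + 6*X)
((18*11)*(-18) + (J(93, 48 - 1*(-13)) - 1*10018)) - 16153 = ((18*11)*(-18) + ((96 + 6*(48 - 1*(-13))) - 1*10018)) - 16153 = (198*(-18) + ((96 + 6*(48 + 13)) - 10018)) - 16153 = (-3564 + ((96 + 6*61) - 10018)) - 16153 = (-3564 + ((96 + 366) - 10018)) - 16153 = (-3564 + (462 - 10018)) - 16153 = (-3564 - 9556) - 16153 = -13120 - 16153 = -29273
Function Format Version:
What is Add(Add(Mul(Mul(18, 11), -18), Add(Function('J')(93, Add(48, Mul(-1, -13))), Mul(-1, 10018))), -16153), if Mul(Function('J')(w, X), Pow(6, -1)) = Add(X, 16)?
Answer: -29273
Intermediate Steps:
Function('J')(w, X) = Add(96, Mul(6, X)) (Function('J')(w, X) = Mul(6, Add(X, 16)) = Mul(6, Add(16, X)) = Add(96, Mul(6, X)))
Add(Add(Mul(Mul(18, 11), -18), Add(Function('J')(93, Add(48, Mul(-1, -13))), Mul(-1, 10018))), -16153) = Add(Add(Mul(Mul(18, 11), -18), Add(Add(96, Mul(6, Add(48, Mul(-1, -13)))), Mul(-1, 10018))), -16153) = Add(Add(Mul(198, -18), Add(Add(96, Mul(6, Add(48, 13))), -10018)), -16153) = Add(Add(-3564, Add(Add(96, Mul(6, 61)), -10018)), -16153) = Add(Add(-3564, Add(Add(96, 366), -10018)), -16153) = Add(Add(-3564, Add(462, -10018)), -16153) = Add(Add(-3564, -9556), -16153) = Add(-13120, -16153) = -29273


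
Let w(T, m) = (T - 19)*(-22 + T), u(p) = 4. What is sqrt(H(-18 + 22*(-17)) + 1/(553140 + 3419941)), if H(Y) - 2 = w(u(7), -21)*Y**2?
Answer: 3*sqrt(72769308514156631587)/3973081 ≈ 6441.2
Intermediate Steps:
w(T, m) = (-22 + T)*(-19 + T) (w(T, m) = (-19 + T)*(-22 + T) = (-22 + T)*(-19 + T))
H(Y) = 2 + 270*Y**2 (H(Y) = 2 + (418 + 4**2 - 41*4)*Y**2 = 2 + (418 + 16 - 164)*Y**2 = 2 + 270*Y**2)
sqrt(H(-18 + 22*(-17)) + 1/(553140 + 3419941)) = sqrt((2 + 270*(-18 + 22*(-17))**2) + 1/(553140 + 3419941)) = sqrt((2 + 270*(-18 - 374)**2) + 1/3973081) = sqrt((2 + 270*(-392)**2) + 1/3973081) = sqrt((2 + 270*153664) + 1/3973081) = sqrt((2 + 41489280) + 1/3973081) = sqrt(41489282 + 1/3973081) = sqrt(164840278017843/3973081) = 3*sqrt(72769308514156631587)/3973081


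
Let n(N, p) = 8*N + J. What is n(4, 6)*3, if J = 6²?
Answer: 204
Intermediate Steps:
J = 36
n(N, p) = 36 + 8*N (n(N, p) = 8*N + 36 = 36 + 8*N)
n(4, 6)*3 = (36 + 8*4)*3 = (36 + 32)*3 = 68*3 = 204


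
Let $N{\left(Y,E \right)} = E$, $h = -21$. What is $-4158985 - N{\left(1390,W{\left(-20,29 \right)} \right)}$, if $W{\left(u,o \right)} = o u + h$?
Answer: $-4158384$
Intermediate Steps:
$W{\left(u,o \right)} = -21 + o u$ ($W{\left(u,o \right)} = o u - 21 = -21 + o u$)
$-4158985 - N{\left(1390,W{\left(-20,29 \right)} \right)} = -4158985 - \left(-21 + 29 \left(-20\right)\right) = -4158985 - \left(-21 - 580\right) = -4158985 - -601 = -4158985 + 601 = -4158384$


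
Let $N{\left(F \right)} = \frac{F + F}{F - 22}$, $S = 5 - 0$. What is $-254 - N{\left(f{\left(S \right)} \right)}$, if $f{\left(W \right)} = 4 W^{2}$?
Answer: $- \frac{10006}{39} \approx -256.56$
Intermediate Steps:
$S = 5$ ($S = 5 + 0 = 5$)
$N{\left(F \right)} = \frac{2 F}{-22 + F}$
$-254 - N{\left(f{\left(S \right)} \right)} = -254 - \frac{2 \cdot 4 \cdot 5^{2}}{-22 + 4 \cdot 5^{2}} = -254 - \frac{2 \cdot 4 \cdot 25}{-22 + 4 \cdot 25} = -254 - 2 \cdot 100 \frac{1}{-22 + 100} = -254 - 2 \cdot 100 \cdot \frac{1}{78} = -254 - \frac{100}{39} = - \frac{10006}{39}$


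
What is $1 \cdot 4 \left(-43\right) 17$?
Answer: $-2924$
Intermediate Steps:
$1 \cdot 4 \left(-43\right) 17 = 4 \left(-43\right) 17 = \left(-172\right) 17 = -2924$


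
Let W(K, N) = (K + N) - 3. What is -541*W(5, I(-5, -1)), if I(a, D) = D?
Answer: -541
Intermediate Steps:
W(K, N) = -3 + K + N
-541*W(5, I(-5, -1)) = -541*(-3 + 5 - 1) = -541*1 = -541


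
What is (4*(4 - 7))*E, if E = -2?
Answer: 24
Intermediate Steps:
(4*(4 - 7))*E = (4*(4 - 7))*(-2) = (4*(-3))*(-2) = -12*(-2) = 24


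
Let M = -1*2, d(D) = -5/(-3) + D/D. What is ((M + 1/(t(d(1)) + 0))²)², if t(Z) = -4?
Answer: 6561/256 ≈ 25.629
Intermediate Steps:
d(D) = 8/3 (d(D) = -5*(-⅓) + 1 = 5/3 + 1 = 8/3)
M = -2
((M + 1/(t(d(1)) + 0))²)² = ((-2 + 1/(-4 + 0))²)² = ((-2 + 1/(-4))²)² = ((-2 - ¼)²)² = ((-9/4)²)² = (81/16)² = 6561/256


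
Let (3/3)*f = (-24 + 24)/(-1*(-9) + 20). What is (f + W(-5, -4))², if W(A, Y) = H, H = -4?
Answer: 16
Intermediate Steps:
f = 0 (f = (-24 + 24)/(-1*(-9) + 20) = 0/(9 + 20) = 0/29 = 0*(1/29) = 0)
W(A, Y) = -4
(f + W(-5, -4))² = (0 - 4)² = (-4)² = 16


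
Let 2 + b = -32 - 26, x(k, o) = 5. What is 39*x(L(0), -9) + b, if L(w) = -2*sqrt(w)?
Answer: 135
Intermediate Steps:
b = -60 (b = -2 + (-32 - 26) = -2 - 58 = -60)
39*x(L(0), -9) + b = 39*5 - 60 = 195 - 60 = 135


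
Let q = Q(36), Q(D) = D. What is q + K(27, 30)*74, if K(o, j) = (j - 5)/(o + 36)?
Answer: 4118/63 ≈ 65.365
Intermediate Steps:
K(o, j) = (-5 + j)/(36 + o)
q = 36
q + K(27, 30)*74 = 36 + ((-5 + 30)/(36 + 27))*74 = 36 + (25/63)*74 = 36 + 1850/63 = 4118/63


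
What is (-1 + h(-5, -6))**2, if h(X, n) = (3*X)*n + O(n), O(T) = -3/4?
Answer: 124609/16 ≈ 7788.1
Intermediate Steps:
O(T) = -3/4 (O(T) = -3*1/4 = -3/4)
h(X, n) = -3/4 + 3*X*n (h(X, n) = (3*X)*n - 3/4 = 3*X*n - 3/4 = -3/4 + 3*X*n)
(-1 + h(-5, -6))**2 = (-1 + (-3/4 + 3*(-5)*(-6)))**2 = (-1 + (-3/4 + 90))**2 = (-1 + 357/4)**2 = (353/4)**2 = 124609/16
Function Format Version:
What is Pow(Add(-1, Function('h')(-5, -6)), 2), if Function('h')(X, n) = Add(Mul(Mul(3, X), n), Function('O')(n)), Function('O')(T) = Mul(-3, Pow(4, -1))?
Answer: Rational(124609, 16) ≈ 7788.1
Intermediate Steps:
Function('O')(T) = Rational(-3, 4) (Function('O')(T) = Mul(-3, Rational(1, 4)) = Rational(-3, 4))
Function('h')(X, n) = Add(Rational(-3, 4), Mul(3, X, n)) (Function('h')(X, n) = Add(Mul(Mul(3, X), n), Rational(-3, 4)) = Add(Mul(3, X, n), Rational(-3, 4)) = Add(Rational(-3, 4), Mul(3, X, n)))
Pow(Add(-1, Function('h')(-5, -6)), 2) = Pow(Add(-1, Add(Rational(-3, 4), Mul(3, -5, -6))), 2) = Pow(Add(-1, Add(Rational(-3, 4), 90)), 2) = Pow(Add(-1, Rational(357, 4)), 2) = Pow(Rational(353, 4), 2) = Rational(124609, 16)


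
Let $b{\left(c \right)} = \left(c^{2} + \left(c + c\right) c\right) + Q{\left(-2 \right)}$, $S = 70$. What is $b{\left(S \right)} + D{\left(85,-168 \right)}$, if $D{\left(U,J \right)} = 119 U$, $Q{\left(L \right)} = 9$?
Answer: $24824$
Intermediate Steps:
$b{\left(c \right)} = 9 + 3 c^{2}$ ($b{\left(c \right)} = \left(c^{2} + \left(c + c\right) c\right) + 9 = \left(c^{2} + 2 c c\right) + 9 = \left(c^{2} + 2 c^{2}\right) + 9 = 3 c^{2} + 9 = 9 + 3 c^{2}$)
$b{\left(S \right)} + D{\left(85,-168 \right)} = \left(9 + 3 \cdot 70^{2}\right) + 119 \cdot 85 = \left(9 + 3 \cdot 4900\right) + 10115 = \left(9 + 14700\right) + 10115 = 14709 + 10115 = 24824$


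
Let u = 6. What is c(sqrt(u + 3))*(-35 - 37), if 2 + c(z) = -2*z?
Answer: 576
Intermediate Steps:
c(z) = -2 - 2*z
c(sqrt(u + 3))*(-35 - 37) = (-2 - 2*sqrt(6 + 3))*(-35 - 37) = (-2 - 2*sqrt(9))*(-72) = (-2 - 2*3)*(-72) = (-2 - 6)*(-72) = -8*(-72) = 576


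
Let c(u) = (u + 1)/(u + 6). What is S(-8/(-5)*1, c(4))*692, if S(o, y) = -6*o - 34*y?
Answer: -92036/5 ≈ -18407.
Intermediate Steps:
c(u) = (1 + u)/(6 + u)
S(o, y) = -34*y - 6*o
S(-8/(-5)*1, c(4))*692 = (-34*(1 + 4)/(6 + 4) - 6*(-8/(-5)))*692 = (-34*5/10 - 6*(-8*(-1)/5))*692 = (-17*5/5 - 6*(-4*(-⅖)))*692 = (-34*½ - 48/5)*692 = (-17 - 6*8/5)*692 = (-17 - 48/5)*692 = -133/5*692 = -92036/5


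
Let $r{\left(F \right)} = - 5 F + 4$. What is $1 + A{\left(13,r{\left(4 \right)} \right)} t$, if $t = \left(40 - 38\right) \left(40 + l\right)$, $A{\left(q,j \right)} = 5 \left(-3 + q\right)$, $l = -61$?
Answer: $-2099$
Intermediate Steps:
$r{\left(F \right)} = 4 - 5 F$
$A{\left(q,j \right)} = -15 + 5 q$
$t = -42$ ($t = \left(40 - 38\right) \left(40 - 61\right) = 2 \left(-21\right) = -42$)
$1 + A{\left(13,r{\left(4 \right)} \right)} t = 1 + \left(-15 + 5 \cdot 13\right) \left(-42\right) = 1 + \left(-15 + 65\right) \left(-42\right) = 1 + 50 \left(-42\right) = 1 - 2100 = -2099$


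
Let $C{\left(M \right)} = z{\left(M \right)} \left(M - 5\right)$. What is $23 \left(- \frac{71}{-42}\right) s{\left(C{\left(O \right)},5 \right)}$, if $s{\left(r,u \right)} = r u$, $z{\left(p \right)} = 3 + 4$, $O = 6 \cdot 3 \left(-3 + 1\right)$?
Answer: $- \frac{334765}{6} \approx -55794.0$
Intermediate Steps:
$O = -36$ ($O = 6 \cdot 3 \left(-2\right) = 6 \left(-6\right) = -36$)
$z{\left(p \right)} = 7$
$C{\left(M \right)} = -35 + 7 M$ ($C{\left(M \right)} = 7 \left(M - 5\right) = 7 \left(-5 + M\right) = -35 + 7 M$)
$23 \left(- \frac{71}{-42}\right) s{\left(C{\left(O \right)},5 \right)} = 23 \left(- \frac{71}{-42}\right) \left(-35 + 7 \left(-36\right)\right) 5 = 23 \left(\left(-71\right) \left(- \frac{1}{42}\right)\right) \left(-35 - 252\right) 5 = 23 \cdot \frac{71}{42} \left(\left(-287\right) 5\right) = \frac{1633}{42} \left(-1435\right) = - \frac{334765}{6}$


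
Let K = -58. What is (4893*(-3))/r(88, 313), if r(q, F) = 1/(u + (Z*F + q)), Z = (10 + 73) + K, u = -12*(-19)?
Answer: -119501739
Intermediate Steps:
u = 228
Z = 25 (Z = (10 + 73) - 58 = 83 - 58 = 25)
r(q, F) = 1/(228 + q + 25*F) (r(q, F) = 1/(228 + (25*F + q)) = 1/(228 + (q + 25*F)) = 1/(228 + q + 25*F))
(4893*(-3))/r(88, 313) = (4893*(-3))/(1/(228 + 88 + 25*313)) = -14679/(1/(228 + 88 + 7825)) = -14679/(1/8141) = -14679/1/8141 = -14679*8141 = -119501739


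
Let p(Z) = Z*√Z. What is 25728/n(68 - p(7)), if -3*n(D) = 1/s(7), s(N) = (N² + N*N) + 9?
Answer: -8258688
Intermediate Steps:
s(N) = 9 + 2*N² (s(N) = (N² + N²) + 9 = 2*N² + 9 = 9 + 2*N²)
p(Z) = Z^(3/2)
n(D) = -1/321 (n(D) = -1/(3*(9 + 2*7²)) = -1/(3*(9 + 2*49)) = -1/(3*(9 + 98)) = -⅓/107 = -⅓*1/107 = -1/321)
25728/n(68 - p(7)) = 25728/(-1/321) = 25728*(-321) = -8258688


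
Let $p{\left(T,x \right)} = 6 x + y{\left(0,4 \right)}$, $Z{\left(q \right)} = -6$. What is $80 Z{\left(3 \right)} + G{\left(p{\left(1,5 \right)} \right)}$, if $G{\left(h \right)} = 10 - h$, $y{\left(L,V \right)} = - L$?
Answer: $-500$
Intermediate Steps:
$p{\left(T,x \right)} = 6 x$ ($p{\left(T,x \right)} = 6 x - 0 = 6 x + 0 = 6 x$)
$80 Z{\left(3 \right)} + G{\left(p{\left(1,5 \right)} \right)} = 80 \left(-6\right) + \left(10 - 6 \cdot 5\right) = -480 + \left(10 - 30\right) = -480 - 20 = -500$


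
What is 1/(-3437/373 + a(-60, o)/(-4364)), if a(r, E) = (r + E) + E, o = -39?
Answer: -813886/7473797 ≈ -0.10890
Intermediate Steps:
a(r, E) = r + 2*E (a(r, E) = (E + r) + E = r + 2*E)
1/(-3437/373 + a(-60, o)/(-4364)) = 1/(-3437/373 + (-60 + 2*(-39))/(-4364)) = 1/(-3437*1/373 + (-60 - 78)*(-1/4364)) = 1/(-3437/373 - 138*(-1/4364)) = 1/(-3437/373 + 69/2182) = 1/(-7473797/813886) = -813886/7473797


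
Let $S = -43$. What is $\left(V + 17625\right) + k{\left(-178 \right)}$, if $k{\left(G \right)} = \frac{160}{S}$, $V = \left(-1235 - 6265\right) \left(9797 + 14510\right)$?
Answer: $- \frac{7838249785}{43} \approx -1.8228 \cdot 10^{8}$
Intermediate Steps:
$V = -182302500$ ($V = \left(-7500\right) 24307 = -182302500$)
$k{\left(G \right)} = - \frac{160}{43}$ ($k{\left(G \right)} = \frac{160}{-43} = 160 \left(- \frac{1}{43}\right) = - \frac{160}{43}$)
$\left(V + 17625\right) + k{\left(-178 \right)} = \left(-182302500 + 17625\right) - \frac{160}{43} = -182284875 - \frac{160}{43} = - \frac{7838249785}{43}$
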